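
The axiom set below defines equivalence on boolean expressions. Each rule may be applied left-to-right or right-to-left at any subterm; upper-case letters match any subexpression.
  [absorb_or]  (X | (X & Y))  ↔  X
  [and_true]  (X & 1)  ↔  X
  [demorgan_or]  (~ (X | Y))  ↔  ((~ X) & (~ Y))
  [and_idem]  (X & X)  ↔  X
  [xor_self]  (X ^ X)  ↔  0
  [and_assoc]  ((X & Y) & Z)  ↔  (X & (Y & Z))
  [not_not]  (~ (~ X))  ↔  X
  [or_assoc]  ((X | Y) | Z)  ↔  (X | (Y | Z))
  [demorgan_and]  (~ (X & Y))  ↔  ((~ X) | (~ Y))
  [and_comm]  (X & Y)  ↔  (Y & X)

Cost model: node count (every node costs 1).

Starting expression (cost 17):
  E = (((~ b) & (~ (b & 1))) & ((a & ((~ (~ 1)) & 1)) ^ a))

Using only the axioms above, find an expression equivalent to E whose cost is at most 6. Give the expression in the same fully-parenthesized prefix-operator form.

((~ b) & (a ^ a))   [cost 6]

(1) (~ (~ 1))  =[not_not →]=  1    ⊢ (((~ b) & (~ (b & 1))) & ((a & (1 & 1)) ^ a))
(2) (1 & 1)  =[and_true →]=  1    ⊢ (((~ b) & (~ (b & 1))) & ((a & 1) ^ a))
(3) ((~ b) & (~ (b & 1)))  =[and_comm →]=  ((~ (b & 1)) & (~ b))    ⊢ (((~ (b & 1)) & (~ b)) & ((a & 1) ^ a))
(4) (b & 1)  =[and_true →]=  b    ⊢ (((~ b) & (~ b)) & ((a & 1) ^ a))
(5) ((~ b) & (~ b))  =[and_idem →]=  (~ b)    ⊢ ((~ b) & ((a & 1) ^ a))
(6) (a & 1)  =[and_true →]=  a    ⊢ cost 6, within 6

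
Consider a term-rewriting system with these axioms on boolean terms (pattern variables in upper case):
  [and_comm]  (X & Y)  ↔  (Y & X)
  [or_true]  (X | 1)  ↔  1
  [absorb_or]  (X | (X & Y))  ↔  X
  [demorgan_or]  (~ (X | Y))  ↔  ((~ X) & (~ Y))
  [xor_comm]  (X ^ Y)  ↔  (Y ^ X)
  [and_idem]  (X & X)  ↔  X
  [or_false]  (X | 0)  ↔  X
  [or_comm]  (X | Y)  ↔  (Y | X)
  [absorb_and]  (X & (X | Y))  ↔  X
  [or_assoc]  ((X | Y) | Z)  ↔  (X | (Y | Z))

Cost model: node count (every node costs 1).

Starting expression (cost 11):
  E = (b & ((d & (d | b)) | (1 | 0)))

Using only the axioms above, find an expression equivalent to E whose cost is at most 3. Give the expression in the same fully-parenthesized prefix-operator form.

(b & 1)   [cost 3]

(1) (d & (d | b))  =[absorb_and →]=  d    ⊢ (b & (d | (1 | 0)))
(2) (1 | 0)  =[or_false →]=  1    ⊢ (b & (d | 1))
(3) (d | 1)  =[or_true →]=  1    ⊢ cost 3, within 3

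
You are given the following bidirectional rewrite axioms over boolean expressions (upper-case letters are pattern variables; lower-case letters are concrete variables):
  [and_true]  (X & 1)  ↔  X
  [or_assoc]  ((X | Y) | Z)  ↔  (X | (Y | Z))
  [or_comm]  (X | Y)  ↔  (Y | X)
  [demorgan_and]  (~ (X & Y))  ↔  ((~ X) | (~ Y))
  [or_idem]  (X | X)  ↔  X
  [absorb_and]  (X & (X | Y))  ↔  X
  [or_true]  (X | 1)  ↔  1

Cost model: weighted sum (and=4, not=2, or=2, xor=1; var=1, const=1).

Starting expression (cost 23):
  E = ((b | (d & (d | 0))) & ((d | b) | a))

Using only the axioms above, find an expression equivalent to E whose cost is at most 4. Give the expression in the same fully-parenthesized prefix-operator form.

(b | d)   [cost 4]

(1) (d & (d | 0))  =[absorb_and →]=  d    ⊢ ((b | d) & ((d | b) | a))
(2) (d | b)  =[or_comm →]=  (b | d)    ⊢ ((b | d) & ((b | d) | a))
(3) ((b | d) & ((b | d) | a))  =[absorb_and →]=  (b | d)    ⊢ cost 4, within 4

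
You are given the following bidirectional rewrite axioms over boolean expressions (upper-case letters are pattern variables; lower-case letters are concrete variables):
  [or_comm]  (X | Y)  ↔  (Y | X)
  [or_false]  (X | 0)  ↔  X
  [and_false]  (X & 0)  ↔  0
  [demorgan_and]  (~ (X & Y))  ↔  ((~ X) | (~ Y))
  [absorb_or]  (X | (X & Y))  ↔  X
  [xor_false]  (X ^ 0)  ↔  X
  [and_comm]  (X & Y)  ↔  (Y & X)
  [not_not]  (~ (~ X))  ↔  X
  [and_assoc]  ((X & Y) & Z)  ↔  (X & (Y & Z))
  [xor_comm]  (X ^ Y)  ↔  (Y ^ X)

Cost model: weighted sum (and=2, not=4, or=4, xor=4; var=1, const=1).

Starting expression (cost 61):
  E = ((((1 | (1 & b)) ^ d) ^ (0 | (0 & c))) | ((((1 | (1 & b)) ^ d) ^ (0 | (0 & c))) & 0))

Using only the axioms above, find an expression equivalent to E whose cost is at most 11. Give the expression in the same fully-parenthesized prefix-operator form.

((1 ^ d) ^ 0)   [cost 11]

(1) ((((1 | (1 & b)) ^ d) ^ (0 | (0 & c))) | ((((1 | (1 & b)) ^ d) ^ (0 | (0 & c))) & 0))  =[absorb_or →]=  (((1 | (1 & b)) ^ d) ^ (0 | (0 & c)))
(2) (1 | (1 & b))  =[absorb_or →]=  1    ⊢ ((1 ^ d) ^ (0 | (0 & c)))
(3) (0 | (0 & c))  =[absorb_or →]=  0    ⊢ cost 11, within 11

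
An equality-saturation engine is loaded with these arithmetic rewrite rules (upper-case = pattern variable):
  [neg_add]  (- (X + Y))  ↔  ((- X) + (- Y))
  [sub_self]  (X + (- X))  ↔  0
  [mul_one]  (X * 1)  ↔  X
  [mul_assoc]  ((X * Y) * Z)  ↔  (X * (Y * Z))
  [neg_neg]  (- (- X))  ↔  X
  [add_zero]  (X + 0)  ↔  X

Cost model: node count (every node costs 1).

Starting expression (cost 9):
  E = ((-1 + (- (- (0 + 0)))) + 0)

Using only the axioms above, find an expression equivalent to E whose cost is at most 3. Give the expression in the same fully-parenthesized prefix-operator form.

(1) ((-1 + (- (- (0 + 0)))) + 0)  =[add_zero →]=  (-1 + (- (- (0 + 0))))
(2) (- (- (0 + 0)))  =[neg_neg →]=  (0 + 0)    ⊢ (-1 + (0 + 0))
(3) (0 + 0)  =[add_zero →]=  0    ⊢ cost 3, within 3

(-1 + 0)   [cost 3]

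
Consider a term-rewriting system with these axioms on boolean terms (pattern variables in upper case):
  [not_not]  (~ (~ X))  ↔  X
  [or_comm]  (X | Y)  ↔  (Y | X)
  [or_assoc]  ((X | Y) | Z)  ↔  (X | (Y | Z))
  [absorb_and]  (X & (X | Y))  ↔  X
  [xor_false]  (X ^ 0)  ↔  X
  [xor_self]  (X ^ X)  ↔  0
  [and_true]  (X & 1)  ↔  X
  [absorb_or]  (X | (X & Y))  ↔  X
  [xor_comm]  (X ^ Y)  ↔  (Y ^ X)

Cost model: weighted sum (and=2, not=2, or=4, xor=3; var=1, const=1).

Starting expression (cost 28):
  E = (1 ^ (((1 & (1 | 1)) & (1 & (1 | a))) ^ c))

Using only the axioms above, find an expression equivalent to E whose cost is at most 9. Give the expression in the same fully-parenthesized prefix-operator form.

(1 ^ (1 ^ c))   [cost 9]

step 1: absorb_and (→) rewrites (1 & (1 | 1)) into 1, now (1 ^ ((1 & (1 & (1 | a))) ^ c))
step 2: absorb_and (→) rewrites (1 & (1 | a)) into 1, now (1 ^ ((1 & 1) ^ c))
step 3: and_true (→) rewrites (1 & 1) into 1, reaching cost 9 (bound 9)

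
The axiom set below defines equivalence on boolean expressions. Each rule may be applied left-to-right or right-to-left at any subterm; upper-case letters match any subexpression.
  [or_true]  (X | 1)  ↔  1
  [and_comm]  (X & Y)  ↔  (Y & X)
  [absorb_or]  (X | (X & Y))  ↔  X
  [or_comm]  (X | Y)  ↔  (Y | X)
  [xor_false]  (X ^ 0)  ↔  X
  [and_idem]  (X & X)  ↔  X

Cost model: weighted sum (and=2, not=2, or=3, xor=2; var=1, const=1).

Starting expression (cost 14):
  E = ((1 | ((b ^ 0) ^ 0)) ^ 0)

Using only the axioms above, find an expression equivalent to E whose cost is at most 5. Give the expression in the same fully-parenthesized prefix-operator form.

(1 | b)   [cost 5]

step 1: xor_false (→) rewrites ((1 | ((b ^ 0) ^ 0)) ^ 0) into (1 | ((b ^ 0) ^ 0))
step 2: xor_false (→) rewrites (b ^ 0) into b, now (1 | (b ^ 0))
step 3: xor_false (→) rewrites (b ^ 0) into b, reaching cost 5 (bound 5)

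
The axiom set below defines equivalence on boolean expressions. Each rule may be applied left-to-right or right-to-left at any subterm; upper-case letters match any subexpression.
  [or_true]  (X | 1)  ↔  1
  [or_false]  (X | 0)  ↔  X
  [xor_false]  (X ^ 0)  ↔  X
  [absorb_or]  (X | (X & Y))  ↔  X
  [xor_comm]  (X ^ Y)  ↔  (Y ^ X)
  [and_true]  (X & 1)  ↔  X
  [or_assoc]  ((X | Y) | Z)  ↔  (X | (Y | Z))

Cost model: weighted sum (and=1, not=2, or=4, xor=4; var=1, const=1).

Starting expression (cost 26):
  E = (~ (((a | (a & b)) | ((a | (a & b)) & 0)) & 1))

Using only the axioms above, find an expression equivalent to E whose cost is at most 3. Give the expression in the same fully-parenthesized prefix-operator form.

(~ a)   [cost 3]

step 1: and_true (→) rewrites (((a | (a & b)) | ((a | (a & b)) & 0)) & 1) into ((a | (a & b)) | ((a | (a & b)) & 0)), now (~ ((a | (a & b)) | ((a | (a & b)) & 0)))
step 2: absorb_or (→) rewrites ((a | (a & b)) | ((a | (a & b)) & 0)) into (a | (a & b)), now (~ (a | (a & b)))
step 3: absorb_or (→) rewrites (a | (a & b)) into a, reaching cost 3 (bound 3)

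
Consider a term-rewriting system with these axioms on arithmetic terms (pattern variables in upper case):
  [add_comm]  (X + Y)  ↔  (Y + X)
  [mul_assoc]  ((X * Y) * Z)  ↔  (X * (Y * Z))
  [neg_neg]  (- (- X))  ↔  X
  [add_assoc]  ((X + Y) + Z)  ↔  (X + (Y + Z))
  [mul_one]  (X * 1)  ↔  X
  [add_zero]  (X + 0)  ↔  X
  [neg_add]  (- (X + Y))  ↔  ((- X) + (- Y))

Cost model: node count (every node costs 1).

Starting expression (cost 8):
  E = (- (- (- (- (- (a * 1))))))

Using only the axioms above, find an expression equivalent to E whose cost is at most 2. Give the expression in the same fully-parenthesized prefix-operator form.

step 1: mul_one (→) rewrites (a * 1) into a, now (- (- (- (- (- a)))))
step 2: neg_neg (→) rewrites (- (- (- (- a)))) into (- (- a)), now (- (- (- a)))
step 3: neg_neg (→) rewrites (- (- a)) into a, reaching cost 2 (bound 2)

(- a)   [cost 2]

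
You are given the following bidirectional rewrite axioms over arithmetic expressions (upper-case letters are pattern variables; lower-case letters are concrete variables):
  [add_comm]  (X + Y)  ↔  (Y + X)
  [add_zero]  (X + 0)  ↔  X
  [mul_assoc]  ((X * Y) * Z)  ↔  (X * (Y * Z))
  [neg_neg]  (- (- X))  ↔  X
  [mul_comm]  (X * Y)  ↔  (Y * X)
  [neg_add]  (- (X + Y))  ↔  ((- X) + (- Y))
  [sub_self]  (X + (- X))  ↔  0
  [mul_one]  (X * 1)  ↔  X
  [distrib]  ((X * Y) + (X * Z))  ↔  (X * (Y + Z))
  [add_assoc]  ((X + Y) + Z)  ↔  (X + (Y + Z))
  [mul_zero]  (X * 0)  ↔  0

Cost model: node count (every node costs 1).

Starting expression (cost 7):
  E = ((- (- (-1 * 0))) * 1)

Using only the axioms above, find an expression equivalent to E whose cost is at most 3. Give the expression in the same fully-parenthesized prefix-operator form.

step 1: mul_comm (→) rewrites (-1 * 0) into (0 * -1), now ((- (- (0 * -1))) * 1)
step 2: neg_neg (→) rewrites (- (- (0 * -1))) into (0 * -1), now ((0 * -1) * 1)
step 3: mul_one (→) rewrites ((0 * -1) * 1) into (0 * -1), reaching cost 3 (bound 3)

(0 * -1)   [cost 3]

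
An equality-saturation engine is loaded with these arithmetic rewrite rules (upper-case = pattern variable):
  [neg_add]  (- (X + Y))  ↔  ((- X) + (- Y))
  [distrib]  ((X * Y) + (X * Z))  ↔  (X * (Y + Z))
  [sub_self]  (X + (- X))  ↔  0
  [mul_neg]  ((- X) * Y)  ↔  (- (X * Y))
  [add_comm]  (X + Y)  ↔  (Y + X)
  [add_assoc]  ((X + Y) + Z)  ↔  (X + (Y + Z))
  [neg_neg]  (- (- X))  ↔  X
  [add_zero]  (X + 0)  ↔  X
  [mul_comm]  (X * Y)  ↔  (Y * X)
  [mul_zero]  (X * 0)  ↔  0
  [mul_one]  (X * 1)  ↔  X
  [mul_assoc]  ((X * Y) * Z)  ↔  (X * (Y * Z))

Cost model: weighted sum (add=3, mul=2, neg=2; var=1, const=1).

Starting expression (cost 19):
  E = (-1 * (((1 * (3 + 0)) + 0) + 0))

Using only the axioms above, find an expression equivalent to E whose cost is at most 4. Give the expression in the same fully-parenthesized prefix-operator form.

(-1 * 3)   [cost 4]

(1) (3 + 0)  =[add_zero →]=  3    ⊢ (-1 * (((1 * 3) + 0) + 0))
(2) (1 * 3)  =[mul_comm →]=  (3 * 1)    ⊢ (-1 * (((3 * 1) + 0) + 0))
(3) (3 * 1)  =[mul_one →]=  3    ⊢ (-1 * ((3 + 0) + 0))
(4) (3 + 0)  =[add_zero →]=  3    ⊢ (-1 * (3 + 0))
(5) (3 + 0)  =[add_zero →]=  3    ⊢ cost 4, within 4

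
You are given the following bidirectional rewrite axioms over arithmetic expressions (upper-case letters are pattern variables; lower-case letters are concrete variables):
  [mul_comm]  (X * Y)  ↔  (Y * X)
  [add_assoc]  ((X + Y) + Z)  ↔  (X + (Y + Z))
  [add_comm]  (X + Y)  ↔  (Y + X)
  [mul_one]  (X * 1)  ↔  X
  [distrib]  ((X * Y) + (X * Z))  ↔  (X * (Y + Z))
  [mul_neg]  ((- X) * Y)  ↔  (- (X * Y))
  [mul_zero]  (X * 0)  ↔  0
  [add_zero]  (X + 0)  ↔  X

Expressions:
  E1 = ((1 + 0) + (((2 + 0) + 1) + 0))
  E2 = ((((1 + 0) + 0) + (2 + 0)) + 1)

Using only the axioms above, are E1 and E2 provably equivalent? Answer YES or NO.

step 1: add_zero (→) rewrites (((2 + 0) + 1) + 0) into ((2 + 0) + 1), now ((1 + 0) + ((2 + 0) + 1))
step 2: add_zero (→) rewrites (2 + 0) into 2, now ((1 + 0) + (2 + 1))
step 3: add_zero (→) rewrites (1 + 0) into 1, now (1 + (2 + 1))
step 4: add_zero (←) rewrites 2 into (2 + 0), now (1 + ((2 + 0) + 1))
step 5: add_assoc (←) rewrites (1 + ((2 + 0) + 1)) into ((1 + (2 + 0)) + 1)
step 6: add_zero (←) rewrites 1 into (1 + 0), now (((1 + 0) + (2 + 0)) + 1)
step 7: add_zero (←) rewrites 1 into (1 + 0), which is E2

YES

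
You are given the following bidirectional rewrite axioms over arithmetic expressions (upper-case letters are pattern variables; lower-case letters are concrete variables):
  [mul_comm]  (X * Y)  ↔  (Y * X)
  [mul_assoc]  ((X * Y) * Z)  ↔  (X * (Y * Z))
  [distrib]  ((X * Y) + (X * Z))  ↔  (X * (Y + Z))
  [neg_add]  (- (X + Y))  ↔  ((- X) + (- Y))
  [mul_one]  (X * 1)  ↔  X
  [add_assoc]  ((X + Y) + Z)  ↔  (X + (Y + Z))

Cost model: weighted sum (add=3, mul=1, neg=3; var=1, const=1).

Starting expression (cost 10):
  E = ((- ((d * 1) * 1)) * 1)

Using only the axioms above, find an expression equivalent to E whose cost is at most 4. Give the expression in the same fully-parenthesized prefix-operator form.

(- d)   [cost 4]

1. [mul_one →] (d * 1)  →  d;  E = ((- (d * 1)) * 1)
2. [mul_one →] (d * 1)  →  d;  E = ((- d) * 1)
3. [mul_one →] ((- d) * 1)  →  (- d);  cost 4 ≤ 4, done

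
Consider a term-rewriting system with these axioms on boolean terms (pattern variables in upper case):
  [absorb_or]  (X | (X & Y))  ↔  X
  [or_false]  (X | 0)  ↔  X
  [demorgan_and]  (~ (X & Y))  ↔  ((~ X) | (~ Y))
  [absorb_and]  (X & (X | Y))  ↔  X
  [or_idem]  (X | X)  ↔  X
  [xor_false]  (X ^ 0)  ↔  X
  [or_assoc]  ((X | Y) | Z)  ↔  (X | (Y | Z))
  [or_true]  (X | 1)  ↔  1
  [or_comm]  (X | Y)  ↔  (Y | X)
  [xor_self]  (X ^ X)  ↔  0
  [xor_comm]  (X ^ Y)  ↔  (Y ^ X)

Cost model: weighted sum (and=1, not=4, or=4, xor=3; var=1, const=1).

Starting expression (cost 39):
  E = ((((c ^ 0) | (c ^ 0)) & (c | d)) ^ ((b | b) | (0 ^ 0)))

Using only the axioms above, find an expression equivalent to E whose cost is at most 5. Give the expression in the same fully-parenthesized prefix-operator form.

(1) ((c ^ 0) | (c ^ 0))  =[or_idem →]=  (c ^ 0)    ⊢ (((c ^ 0) & (c | d)) ^ ((b | b) | (0 ^ 0)))
(2) (c ^ 0)  =[xor_false →]=  c    ⊢ ((c & (c | d)) ^ ((b | b) | (0 ^ 0)))
(3) ((c & (c | d)) ^ ((b | b) | (0 ^ 0)))  =[xor_comm →]=  (((b | b) | (0 ^ 0)) ^ (c & (c | d)))
(4) (0 ^ 0)  =[xor_false →]=  0    ⊢ (((b | b) | 0) ^ (c & (c | d)))
(5) (b | b)  =[or_idem →]=  b    ⊢ ((b | 0) ^ (c & (c | d)))
(6) (c & (c | d))  =[absorb_and →]=  c    ⊢ ((b | 0) ^ c)
(7) (b | 0)  =[or_false →]=  b    ⊢ cost 5, within 5

(b ^ c)   [cost 5]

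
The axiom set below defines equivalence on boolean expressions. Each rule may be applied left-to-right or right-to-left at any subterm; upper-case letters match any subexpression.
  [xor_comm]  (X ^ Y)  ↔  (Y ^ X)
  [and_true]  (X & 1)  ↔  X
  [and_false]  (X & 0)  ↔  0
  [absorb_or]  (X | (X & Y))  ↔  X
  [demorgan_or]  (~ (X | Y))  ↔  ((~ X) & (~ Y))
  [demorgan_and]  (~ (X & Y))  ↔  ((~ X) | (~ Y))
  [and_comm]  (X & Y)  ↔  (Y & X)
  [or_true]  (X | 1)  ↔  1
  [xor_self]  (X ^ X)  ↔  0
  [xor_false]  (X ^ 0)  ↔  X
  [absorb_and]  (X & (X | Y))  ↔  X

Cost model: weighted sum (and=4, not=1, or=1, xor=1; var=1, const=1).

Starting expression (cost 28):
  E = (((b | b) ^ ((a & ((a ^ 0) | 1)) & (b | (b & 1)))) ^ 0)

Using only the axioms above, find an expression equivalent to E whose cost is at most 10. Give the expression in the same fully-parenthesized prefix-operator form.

1. [xor_false →] (a ^ 0)  →  a;  E = (((b | b) ^ ((a & (a | 1)) & (b | (b & 1)))) ^ 0)
2. [xor_false →] (((b | b) ^ ((a & (a | 1)) & (b | (b & 1)))) ^ 0)  →  ((b | b) ^ ((a & (a | 1)) & (b | (b & 1))))
3. [absorb_and →] (a & (a | 1))  →  a;  E = ((b | b) ^ (a & (b | (b & 1))))
4. [absorb_or →] (b | (b & 1))  →  b;  cost 10 ≤ 10, done

((b | b) ^ (a & b))   [cost 10]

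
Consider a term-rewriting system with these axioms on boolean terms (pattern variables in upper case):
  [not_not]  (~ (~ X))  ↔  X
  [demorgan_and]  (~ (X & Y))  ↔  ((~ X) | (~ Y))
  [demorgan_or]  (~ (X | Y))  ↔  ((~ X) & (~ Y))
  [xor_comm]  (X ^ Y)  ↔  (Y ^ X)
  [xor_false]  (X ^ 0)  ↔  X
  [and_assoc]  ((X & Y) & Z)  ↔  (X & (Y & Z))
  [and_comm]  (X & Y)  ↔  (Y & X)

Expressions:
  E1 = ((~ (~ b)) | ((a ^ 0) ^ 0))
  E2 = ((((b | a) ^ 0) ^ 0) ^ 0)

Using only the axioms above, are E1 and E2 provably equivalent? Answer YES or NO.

YES

1. [xor_false →] (a ^ 0)  →  a;  E1 = ((~ (~ b)) | (a ^ 0))
2. [not_not →] (~ (~ b))  →  b;  E1 = (b | (a ^ 0))
3. [xor_false →] (a ^ 0)  →  a;  E1 = (b | a)
4. [xor_false ←] (b | a)  →  ((b | a) ^ 0)
5. [xor_false ←] (b | a)  →  ((b | a) ^ 0);  E1 = (((b | a) ^ 0) ^ 0)
6. [xor_false ←] (b | a)  →  ((b | a) ^ 0);  this is E2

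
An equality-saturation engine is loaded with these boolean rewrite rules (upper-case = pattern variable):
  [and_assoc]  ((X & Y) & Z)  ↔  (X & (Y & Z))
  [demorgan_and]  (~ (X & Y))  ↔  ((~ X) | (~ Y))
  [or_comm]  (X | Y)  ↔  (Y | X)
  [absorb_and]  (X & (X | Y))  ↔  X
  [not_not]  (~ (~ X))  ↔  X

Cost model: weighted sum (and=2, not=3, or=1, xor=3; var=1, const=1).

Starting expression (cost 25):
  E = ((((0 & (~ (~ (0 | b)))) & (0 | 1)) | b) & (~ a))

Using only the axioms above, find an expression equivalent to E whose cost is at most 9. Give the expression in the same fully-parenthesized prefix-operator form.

((0 | b) & (~ a))   [cost 9]

step 1: not_not (→) rewrites (~ (~ (0 | b))) into (0 | b), now ((((0 & (0 | b)) & (0 | 1)) | b) & (~ a))
step 2: absorb_and (→) rewrites (0 & (0 | b)) into 0, now (((0 & (0 | 1)) | b) & (~ a))
step 3: absorb_and (→) rewrites (0 & (0 | 1)) into 0, reaching cost 9 (bound 9)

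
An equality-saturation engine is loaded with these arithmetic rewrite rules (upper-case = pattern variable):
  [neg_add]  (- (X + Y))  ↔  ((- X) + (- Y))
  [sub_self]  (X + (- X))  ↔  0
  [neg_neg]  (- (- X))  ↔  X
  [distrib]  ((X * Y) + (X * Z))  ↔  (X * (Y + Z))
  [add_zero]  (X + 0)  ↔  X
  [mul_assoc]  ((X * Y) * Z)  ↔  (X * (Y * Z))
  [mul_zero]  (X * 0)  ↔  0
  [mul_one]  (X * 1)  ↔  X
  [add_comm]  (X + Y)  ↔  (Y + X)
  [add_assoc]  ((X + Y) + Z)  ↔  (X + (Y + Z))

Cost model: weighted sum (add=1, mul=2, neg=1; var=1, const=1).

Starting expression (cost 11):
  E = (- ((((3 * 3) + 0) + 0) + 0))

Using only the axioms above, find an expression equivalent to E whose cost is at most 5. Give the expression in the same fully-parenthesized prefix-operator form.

(- (3 * 3))   [cost 5]

step 1: add_zero (→) rewrites ((((3 * 3) + 0) + 0) + 0) into (((3 * 3) + 0) + 0), now (- (((3 * 3) + 0) + 0))
step 2: add_zero (→) rewrites (((3 * 3) + 0) + 0) into ((3 * 3) + 0), now (- ((3 * 3) + 0))
step 3: add_zero (→) rewrites ((3 * 3) + 0) into (3 * 3), reaching cost 5 (bound 5)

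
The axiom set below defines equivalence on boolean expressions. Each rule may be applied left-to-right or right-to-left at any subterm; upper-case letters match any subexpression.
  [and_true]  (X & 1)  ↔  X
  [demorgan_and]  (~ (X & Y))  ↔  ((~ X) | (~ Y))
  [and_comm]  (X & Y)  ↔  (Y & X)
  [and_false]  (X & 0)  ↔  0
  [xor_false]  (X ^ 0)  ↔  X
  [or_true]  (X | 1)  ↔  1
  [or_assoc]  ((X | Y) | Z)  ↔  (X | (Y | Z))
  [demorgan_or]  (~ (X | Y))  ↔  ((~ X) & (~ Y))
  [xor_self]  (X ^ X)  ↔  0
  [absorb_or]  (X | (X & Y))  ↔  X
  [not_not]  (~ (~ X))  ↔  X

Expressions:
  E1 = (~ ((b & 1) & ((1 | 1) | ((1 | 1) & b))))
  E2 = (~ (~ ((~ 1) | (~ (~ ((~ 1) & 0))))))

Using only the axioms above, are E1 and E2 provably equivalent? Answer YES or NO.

NO

The axioms are sound identities: if E1 ↔* E2 then E1 and E2 evaluate identically under any assignment.
Under b=0: E1 evaluates to 1, E2 to 0. Distinct ⇒ no rewrite sequence connects them.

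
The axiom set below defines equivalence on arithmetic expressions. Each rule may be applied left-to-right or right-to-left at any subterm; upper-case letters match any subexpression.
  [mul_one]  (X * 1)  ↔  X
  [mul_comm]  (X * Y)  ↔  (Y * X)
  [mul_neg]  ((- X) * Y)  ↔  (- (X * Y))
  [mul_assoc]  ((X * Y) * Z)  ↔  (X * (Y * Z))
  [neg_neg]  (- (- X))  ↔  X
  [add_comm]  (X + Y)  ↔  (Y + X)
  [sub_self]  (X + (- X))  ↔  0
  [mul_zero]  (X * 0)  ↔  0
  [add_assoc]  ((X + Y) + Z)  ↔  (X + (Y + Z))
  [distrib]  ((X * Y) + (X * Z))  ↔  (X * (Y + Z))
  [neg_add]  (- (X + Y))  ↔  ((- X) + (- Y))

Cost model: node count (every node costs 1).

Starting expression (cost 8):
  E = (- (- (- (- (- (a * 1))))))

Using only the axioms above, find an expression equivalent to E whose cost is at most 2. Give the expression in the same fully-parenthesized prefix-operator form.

(- a)   [cost 2]

1. [neg_neg →] (- (- (- (- (a * 1)))))  →  (- (- (a * 1)));  E = (- (- (- (a * 1))))
2. [mul_one →] (a * 1)  →  a;  E = (- (- (- a)))
3. [neg_neg →] (- (- a))  →  a;  cost 2 ≤ 2, done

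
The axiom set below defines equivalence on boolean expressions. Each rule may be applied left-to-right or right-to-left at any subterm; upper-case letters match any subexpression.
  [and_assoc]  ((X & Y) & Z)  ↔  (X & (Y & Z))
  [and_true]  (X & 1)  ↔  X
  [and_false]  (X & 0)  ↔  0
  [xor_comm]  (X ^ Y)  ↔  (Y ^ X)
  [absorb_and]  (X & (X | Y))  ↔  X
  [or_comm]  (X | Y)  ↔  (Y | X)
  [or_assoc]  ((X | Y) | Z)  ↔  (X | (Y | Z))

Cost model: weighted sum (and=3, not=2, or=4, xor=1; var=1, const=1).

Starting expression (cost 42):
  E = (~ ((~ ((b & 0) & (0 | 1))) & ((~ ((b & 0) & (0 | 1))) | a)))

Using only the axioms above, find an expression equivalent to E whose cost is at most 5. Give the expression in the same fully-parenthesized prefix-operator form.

(1) ((~ ((b & 0) & (0 | 1))) & ((~ ((b & 0) & (0 | 1))) | a))  =[absorb_and →]=  (~ ((b & 0) & (0 | 1)))    ⊢ (~ (~ ((b & 0) & (0 | 1))))
(2) (b & 0)  =[and_false →]=  0    ⊢ (~ (~ (0 & (0 | 1))))
(3) (0 & (0 | 1))  =[absorb_and →]=  0    ⊢ cost 5, within 5

(~ (~ 0))   [cost 5]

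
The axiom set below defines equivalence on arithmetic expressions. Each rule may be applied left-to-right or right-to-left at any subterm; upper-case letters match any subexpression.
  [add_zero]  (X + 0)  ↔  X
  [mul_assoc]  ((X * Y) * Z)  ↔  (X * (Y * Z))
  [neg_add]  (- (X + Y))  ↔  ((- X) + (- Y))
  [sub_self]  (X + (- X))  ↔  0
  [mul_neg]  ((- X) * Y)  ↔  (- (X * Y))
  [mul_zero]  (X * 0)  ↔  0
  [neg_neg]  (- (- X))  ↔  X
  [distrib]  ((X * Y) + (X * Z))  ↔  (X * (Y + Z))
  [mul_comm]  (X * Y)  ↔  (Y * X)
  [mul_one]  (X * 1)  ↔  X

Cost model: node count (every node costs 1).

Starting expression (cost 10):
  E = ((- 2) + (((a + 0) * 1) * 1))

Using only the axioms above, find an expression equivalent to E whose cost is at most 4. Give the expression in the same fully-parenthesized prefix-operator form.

((- 2) + a)   [cost 4]

(1) (((a + 0) * 1) * 1)  =[mul_one →]=  ((a + 0) * 1)    ⊢ ((- 2) + ((a + 0) * 1))
(2) ((a + 0) * 1)  =[mul_one →]=  (a + 0)    ⊢ ((- 2) + (a + 0))
(3) (a + 0)  =[add_zero →]=  a    ⊢ cost 4, within 4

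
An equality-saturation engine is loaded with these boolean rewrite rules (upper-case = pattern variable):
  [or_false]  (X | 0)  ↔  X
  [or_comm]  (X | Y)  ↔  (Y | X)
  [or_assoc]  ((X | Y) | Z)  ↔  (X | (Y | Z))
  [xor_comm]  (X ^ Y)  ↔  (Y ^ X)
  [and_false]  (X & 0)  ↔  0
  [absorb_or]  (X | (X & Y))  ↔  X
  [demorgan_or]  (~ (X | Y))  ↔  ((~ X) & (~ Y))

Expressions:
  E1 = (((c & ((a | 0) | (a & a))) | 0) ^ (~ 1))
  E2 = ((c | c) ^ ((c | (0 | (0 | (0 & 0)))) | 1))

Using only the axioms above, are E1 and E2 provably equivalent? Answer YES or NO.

All listed rules preserve value, hence provable equivalence implies equal values everywhere; look for a separating assignment.
a=0, c=0 gives E1 ↦ 0, E2 ↦ 1; values differ ⇒ not provably equivalent.

NO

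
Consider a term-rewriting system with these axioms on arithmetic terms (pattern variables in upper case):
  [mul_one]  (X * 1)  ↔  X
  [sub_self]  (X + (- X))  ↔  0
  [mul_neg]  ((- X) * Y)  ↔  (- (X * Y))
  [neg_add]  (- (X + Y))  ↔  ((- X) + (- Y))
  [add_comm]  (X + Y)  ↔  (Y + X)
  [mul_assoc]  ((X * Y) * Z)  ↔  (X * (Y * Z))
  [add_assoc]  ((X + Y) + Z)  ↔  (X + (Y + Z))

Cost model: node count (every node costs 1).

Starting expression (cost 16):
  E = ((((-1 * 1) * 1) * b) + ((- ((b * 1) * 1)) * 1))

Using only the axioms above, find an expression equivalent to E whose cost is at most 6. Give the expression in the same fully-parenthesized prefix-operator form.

((-1 * b) + (- b))   [cost 6]

step 1: mul_one (→) rewrites ((b * 1) * 1) into (b * 1), now ((((-1 * 1) * 1) * b) + ((- (b * 1)) * 1))
step 2: mul_one (→) rewrites ((-1 * 1) * 1) into (-1 * 1), now (((-1 * 1) * b) + ((- (b * 1)) * 1))
step 3: mul_one (→) rewrites (-1 * 1) into -1, now ((-1 * b) + ((- (b * 1)) * 1))
step 4: mul_one (→) rewrites (b * 1) into b, now ((-1 * b) + ((- b) * 1))
step 5: mul_one (→) rewrites ((- b) * 1) into (- b), reaching cost 6 (bound 6)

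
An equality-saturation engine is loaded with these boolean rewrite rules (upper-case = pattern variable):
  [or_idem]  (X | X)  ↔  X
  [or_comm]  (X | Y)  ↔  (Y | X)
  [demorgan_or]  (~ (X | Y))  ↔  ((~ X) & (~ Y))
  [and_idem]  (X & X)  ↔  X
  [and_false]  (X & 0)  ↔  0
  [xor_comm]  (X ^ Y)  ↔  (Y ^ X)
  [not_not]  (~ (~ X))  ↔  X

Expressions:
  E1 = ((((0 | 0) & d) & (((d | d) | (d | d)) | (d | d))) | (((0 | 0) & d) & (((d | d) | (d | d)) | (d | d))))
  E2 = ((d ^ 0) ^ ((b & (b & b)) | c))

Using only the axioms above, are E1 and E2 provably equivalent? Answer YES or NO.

NO

All listed rules preserve value, hence provable equivalence implies equal values everywhere; look for a separating assignment.
b=0, c=0, d=1 gives E1 ↦ 0, E2 ↦ 1; values differ ⇒ not provably equivalent.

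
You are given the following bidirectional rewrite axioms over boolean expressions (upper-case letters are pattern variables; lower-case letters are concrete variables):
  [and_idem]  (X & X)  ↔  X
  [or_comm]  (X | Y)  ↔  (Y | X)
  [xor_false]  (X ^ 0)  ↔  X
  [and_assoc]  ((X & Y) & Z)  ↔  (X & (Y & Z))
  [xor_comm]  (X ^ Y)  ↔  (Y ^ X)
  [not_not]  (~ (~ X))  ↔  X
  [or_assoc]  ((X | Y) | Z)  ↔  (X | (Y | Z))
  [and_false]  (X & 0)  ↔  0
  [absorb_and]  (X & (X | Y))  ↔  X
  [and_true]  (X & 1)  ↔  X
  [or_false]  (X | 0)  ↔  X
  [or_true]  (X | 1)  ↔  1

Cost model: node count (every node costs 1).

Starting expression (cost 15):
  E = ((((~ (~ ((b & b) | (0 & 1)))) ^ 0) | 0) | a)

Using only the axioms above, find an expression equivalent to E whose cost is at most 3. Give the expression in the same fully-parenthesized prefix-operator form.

(1) (~ (~ ((b & b) | (0 & 1))))  =[not_not →]=  ((b & b) | (0 & 1))    ⊢ (((((b & b) | (0 & 1)) ^ 0) | 0) | a)
(2) (0 & 1)  =[and_true →]=  0    ⊢ (((((b & b) | 0) ^ 0) | 0) | a)
(3) (((b & b) | 0) ^ 0)  =[xor_false →]=  ((b & b) | 0)    ⊢ ((((b & b) | 0) | 0) | a)
(4) (((b & b) | 0) | 0)  =[or_false →]=  ((b & b) | 0)    ⊢ (((b & b) | 0) | a)
(5) ((b & b) | 0)  =[or_false →]=  (b & b)    ⊢ ((b & b) | a)
(6) (b & b)  =[and_idem →]=  b    ⊢ cost 3, within 3

(b | a)   [cost 3]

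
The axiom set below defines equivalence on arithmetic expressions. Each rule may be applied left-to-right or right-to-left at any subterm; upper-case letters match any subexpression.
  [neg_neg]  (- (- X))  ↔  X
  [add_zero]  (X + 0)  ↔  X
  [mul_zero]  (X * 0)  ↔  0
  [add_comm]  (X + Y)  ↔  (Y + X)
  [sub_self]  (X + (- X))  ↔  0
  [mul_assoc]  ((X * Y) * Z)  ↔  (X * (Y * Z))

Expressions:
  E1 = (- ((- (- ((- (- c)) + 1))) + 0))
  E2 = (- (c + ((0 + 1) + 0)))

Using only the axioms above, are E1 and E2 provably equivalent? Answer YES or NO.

(1) ((- (- ((- (- c)) + 1))) + 0)  =[add_zero →]=  (- (- ((- (- c)) + 1)))    ⊢ (- (- (- ((- (- c)) + 1))))
(2) (- (- ((- (- c)) + 1)))  =[neg_neg →]=  ((- (- c)) + 1)    ⊢ (- ((- (- c)) + 1))
(3) (- (- c))  =[neg_neg →]=  c    ⊢ (- (c + 1))
(4) 1  =[add_zero ←]=  (1 + 0)    ⊢ (- (c + (1 + 0)))
(5) 1  =[add_zero ←]=  (1 + 0)    ⊢ (- (c + ((1 + 0) + 0)))
(6) (1 + 0)  =[add_comm →]=  (0 + 1)    ⊢ E2

YES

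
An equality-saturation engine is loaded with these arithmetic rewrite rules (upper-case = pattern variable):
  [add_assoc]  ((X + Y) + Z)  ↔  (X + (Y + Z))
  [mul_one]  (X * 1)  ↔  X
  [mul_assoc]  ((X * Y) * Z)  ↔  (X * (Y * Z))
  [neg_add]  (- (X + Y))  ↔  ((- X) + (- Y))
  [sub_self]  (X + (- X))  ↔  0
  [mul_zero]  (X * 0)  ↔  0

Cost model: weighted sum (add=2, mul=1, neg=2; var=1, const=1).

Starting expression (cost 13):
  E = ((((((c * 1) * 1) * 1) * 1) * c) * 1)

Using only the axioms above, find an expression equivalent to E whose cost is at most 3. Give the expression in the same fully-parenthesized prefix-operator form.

1. [mul_assoc →] (((c * 1) * 1) * 1)  →  ((c * 1) * (1 * 1));  E = (((((c * 1) * (1 * 1)) * 1) * c) * 1)
2. [mul_one →] (((c * 1) * (1 * 1)) * 1)  →  ((c * 1) * (1 * 1));  E = ((((c * 1) * (1 * 1)) * c) * 1)
3. [mul_one →] (1 * 1)  →  1;  E = ((((c * 1) * 1) * c) * 1)
4. [mul_one →] (c * 1)  →  c;  E = (((c * 1) * c) * 1)
5. [mul_one →] (((c * 1) * c) * 1)  →  ((c * 1) * c)
6. [mul_one →] (c * 1)  →  c;  cost 3 ≤ 3, done

(c * c)   [cost 3]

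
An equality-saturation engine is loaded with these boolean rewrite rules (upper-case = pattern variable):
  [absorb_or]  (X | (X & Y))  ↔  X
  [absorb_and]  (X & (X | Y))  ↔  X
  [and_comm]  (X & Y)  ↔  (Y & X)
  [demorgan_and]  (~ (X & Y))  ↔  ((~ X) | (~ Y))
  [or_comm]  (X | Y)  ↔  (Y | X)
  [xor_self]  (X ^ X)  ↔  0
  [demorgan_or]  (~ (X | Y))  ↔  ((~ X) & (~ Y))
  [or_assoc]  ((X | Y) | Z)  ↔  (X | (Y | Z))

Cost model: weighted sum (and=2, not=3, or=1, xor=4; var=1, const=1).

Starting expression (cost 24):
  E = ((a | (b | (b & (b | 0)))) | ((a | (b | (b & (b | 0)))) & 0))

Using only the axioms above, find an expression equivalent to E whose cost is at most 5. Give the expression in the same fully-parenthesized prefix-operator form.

step 1: absorb_or (→) rewrites ((a | (b | (b & (b | 0)))) | ((a | (b | (b & (b | 0)))) & 0)) into (a | (b | (b & (b | 0))))
step 2: or_comm (→) rewrites (a | (b | (b & (b | 0)))) into ((b | (b & (b | 0))) | a)
step 3: or_comm (→) rewrites (b | (b & (b | 0))) into ((b & (b | 0)) | b), now (((b & (b | 0)) | b) | a)
step 4: absorb_and (→) rewrites (b & (b | 0)) into b, reaching cost 5 (bound 5)

((b | b) | a)   [cost 5]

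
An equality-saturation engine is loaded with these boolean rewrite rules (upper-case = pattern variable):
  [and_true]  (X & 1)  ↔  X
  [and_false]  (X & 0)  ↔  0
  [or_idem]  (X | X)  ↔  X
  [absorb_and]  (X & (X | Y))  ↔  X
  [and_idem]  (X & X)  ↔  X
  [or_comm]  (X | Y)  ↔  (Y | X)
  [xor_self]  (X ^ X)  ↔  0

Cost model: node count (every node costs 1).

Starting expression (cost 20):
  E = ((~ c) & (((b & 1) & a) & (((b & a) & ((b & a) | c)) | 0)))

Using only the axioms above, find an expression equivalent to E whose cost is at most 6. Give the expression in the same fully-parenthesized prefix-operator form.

((~ c) & (b & a))   [cost 6]

step 1: absorb_and (→) rewrites ((b & a) & ((b & a) | c)) into (b & a), now ((~ c) & (((b & 1) & a) & ((b & a) | 0)))
step 2: and_true (→) rewrites (b & 1) into b, now ((~ c) & ((b & a) & ((b & a) | 0)))
step 3: absorb_and (→) rewrites ((b & a) & ((b & a) | 0)) into (b & a), reaching cost 6 (bound 6)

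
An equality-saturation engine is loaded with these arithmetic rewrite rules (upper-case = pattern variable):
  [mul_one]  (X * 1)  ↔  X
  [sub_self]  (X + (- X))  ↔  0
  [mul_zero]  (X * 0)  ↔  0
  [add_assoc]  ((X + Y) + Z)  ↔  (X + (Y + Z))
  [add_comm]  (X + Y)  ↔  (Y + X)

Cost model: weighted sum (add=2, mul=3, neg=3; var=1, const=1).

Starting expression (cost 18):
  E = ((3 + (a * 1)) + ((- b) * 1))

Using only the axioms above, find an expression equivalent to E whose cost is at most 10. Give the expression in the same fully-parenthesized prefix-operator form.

((3 + a) + (- b))   [cost 10]

step 1: mul_one (→) rewrites (a * 1) into a, now ((3 + a) + ((- b) * 1))
step 2: mul_one (→) rewrites ((- b) * 1) into (- b), reaching cost 10 (bound 10)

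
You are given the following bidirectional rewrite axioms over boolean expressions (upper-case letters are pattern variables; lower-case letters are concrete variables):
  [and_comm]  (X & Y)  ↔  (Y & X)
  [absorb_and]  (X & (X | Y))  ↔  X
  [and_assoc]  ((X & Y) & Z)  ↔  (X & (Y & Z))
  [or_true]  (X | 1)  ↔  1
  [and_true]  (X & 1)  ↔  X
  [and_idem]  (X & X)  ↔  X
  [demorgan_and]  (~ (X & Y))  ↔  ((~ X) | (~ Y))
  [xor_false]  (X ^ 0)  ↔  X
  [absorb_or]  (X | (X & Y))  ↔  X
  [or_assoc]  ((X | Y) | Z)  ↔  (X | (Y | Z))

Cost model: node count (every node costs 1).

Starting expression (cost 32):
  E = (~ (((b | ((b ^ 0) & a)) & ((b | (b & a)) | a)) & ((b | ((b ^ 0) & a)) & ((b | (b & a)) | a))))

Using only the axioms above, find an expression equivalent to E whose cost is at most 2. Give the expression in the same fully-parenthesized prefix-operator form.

(~ b)   [cost 2]

step 1: and_idem (→) rewrites (((b | ((b ^ 0) & a)) & ((b | (b & a)) | a)) & ((b | ((b ^ 0) & a)) & ((b | (b & a)) | a))) into ((b | ((b ^ 0) & a)) & ((b | (b & a)) | a)), now (~ ((b | ((b ^ 0) & a)) & ((b | (b & a)) | a)))
step 2: xor_false (→) rewrites (b ^ 0) into b, now (~ ((b | (b & a)) & ((b | (b & a)) | a)))
step 3: absorb_and (→) rewrites ((b | (b & a)) & ((b | (b & a)) | a)) into (b | (b & a)), now (~ (b | (b & a)))
step 4: absorb_or (→) rewrites (b | (b & a)) into b, reaching cost 2 (bound 2)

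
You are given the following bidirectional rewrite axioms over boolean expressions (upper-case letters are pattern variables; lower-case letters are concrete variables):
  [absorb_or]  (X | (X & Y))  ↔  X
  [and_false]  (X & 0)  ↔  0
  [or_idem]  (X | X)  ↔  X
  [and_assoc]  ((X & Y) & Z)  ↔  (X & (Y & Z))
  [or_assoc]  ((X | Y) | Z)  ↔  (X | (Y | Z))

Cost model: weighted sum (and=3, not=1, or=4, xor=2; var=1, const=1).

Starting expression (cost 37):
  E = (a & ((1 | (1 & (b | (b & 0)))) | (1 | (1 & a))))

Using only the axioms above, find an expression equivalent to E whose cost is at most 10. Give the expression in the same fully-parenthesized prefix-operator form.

(a & (1 | 1))   [cost 10]

(1) (b | (b & 0))  =[absorb_or →]=  b    ⊢ (a & ((1 | (1 & b)) | (1 | (1 & a))))
(2) (1 | (1 & a))  =[absorb_or →]=  1    ⊢ (a & ((1 | (1 & b)) | 1))
(3) (1 | (1 & b))  =[absorb_or →]=  1    ⊢ cost 10, within 10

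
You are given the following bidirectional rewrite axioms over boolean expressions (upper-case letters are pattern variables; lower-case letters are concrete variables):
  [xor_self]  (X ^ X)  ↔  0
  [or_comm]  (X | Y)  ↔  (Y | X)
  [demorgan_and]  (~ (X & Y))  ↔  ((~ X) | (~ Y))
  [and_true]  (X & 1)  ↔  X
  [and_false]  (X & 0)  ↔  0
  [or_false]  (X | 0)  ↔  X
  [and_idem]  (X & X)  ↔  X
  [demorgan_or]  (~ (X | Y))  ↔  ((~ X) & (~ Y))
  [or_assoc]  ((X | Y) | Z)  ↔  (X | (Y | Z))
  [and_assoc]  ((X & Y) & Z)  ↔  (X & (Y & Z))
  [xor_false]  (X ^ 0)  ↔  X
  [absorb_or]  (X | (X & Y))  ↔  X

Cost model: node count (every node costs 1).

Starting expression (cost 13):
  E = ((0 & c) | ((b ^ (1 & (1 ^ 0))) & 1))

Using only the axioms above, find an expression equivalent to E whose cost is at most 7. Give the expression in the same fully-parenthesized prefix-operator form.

step 1: xor_false (→) rewrites (1 ^ 0) into 1, now ((0 & c) | ((b ^ (1 & 1)) & 1))
step 2: and_true (→) rewrites (1 & 1) into 1, now ((0 & c) | ((b ^ 1) & 1))
step 3: and_true (→) rewrites ((b ^ 1) & 1) into (b ^ 1), reaching cost 7 (bound 7)

((0 & c) | (b ^ 1))   [cost 7]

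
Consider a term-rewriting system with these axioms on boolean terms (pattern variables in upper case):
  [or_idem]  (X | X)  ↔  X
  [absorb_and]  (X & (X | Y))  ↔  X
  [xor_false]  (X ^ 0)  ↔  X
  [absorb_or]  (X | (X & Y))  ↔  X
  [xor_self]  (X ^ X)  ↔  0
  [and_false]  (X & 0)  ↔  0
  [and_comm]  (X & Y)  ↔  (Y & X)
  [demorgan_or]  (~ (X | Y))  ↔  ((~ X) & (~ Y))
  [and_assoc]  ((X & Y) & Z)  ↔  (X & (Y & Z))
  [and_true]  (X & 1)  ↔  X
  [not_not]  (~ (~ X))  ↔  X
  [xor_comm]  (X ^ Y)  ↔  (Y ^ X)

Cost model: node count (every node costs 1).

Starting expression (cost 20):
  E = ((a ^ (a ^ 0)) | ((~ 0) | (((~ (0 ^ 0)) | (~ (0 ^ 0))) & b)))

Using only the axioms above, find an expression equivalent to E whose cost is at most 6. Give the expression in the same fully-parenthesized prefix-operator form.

((a ^ a) | (~ 0))   [cost 6]

step 1: or_idem (→) rewrites ((~ (0 ^ 0)) | (~ (0 ^ 0))) into (~ (0 ^ 0)), now ((a ^ (a ^ 0)) | ((~ 0) | ((~ (0 ^ 0)) & b)))
step 2: xor_false (→) rewrites (0 ^ 0) into 0, now ((a ^ (a ^ 0)) | ((~ 0) | ((~ 0) & b)))
step 3: xor_false (→) rewrites (a ^ 0) into a, now ((a ^ a) | ((~ 0) | ((~ 0) & b)))
step 4: absorb_or (→) rewrites ((~ 0) | ((~ 0) & b)) into (~ 0), reaching cost 6 (bound 6)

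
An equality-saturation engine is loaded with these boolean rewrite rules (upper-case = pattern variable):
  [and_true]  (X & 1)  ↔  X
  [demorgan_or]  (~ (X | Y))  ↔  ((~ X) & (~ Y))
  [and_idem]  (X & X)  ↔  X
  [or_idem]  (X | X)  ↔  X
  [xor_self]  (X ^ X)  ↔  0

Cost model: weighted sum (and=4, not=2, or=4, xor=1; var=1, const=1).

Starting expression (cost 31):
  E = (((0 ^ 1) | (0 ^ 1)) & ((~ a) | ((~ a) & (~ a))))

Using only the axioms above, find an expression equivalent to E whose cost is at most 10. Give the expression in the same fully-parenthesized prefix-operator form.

(1) ((0 ^ 1) | (0 ^ 1))  =[or_idem →]=  (0 ^ 1)    ⊢ ((0 ^ 1) & ((~ a) | ((~ a) & (~ a))))
(2) ((~ a) & (~ a))  =[and_idem →]=  (~ a)    ⊢ ((0 ^ 1) & ((~ a) | (~ a)))
(3) ((~ a) | (~ a))  =[or_idem →]=  (~ a)    ⊢ cost 10, within 10

((0 ^ 1) & (~ a))   [cost 10]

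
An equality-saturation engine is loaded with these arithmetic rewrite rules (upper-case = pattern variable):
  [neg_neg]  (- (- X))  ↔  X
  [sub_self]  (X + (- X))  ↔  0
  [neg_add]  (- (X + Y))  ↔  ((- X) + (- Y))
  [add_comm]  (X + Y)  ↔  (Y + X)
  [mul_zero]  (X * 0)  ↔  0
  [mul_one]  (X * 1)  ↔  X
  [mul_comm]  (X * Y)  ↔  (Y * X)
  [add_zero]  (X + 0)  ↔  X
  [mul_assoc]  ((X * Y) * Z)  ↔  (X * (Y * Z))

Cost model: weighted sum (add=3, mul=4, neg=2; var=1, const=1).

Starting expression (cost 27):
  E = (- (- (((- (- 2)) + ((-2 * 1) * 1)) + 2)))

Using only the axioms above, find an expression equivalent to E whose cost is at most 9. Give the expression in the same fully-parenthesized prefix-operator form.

((-2 + 2) + 2)   [cost 9]

1. [neg_neg →] (- (- (((- (- 2)) + ((-2 * 1) * 1)) + 2)))  →  (((- (- 2)) + ((-2 * 1) * 1)) + 2)
2. [add_comm →] ((- (- 2)) + ((-2 * 1) * 1))  →  (((-2 * 1) * 1) + (- (- 2)));  E = ((((-2 * 1) * 1) + (- (- 2))) + 2)
3. [neg_neg →] (- (- 2))  →  2;  E = ((((-2 * 1) * 1) + 2) + 2)
4. [mul_one →] ((-2 * 1) * 1)  →  (-2 * 1);  E = (((-2 * 1) + 2) + 2)
5. [mul_one →] (-2 * 1)  →  -2;  cost 9 ≤ 9, done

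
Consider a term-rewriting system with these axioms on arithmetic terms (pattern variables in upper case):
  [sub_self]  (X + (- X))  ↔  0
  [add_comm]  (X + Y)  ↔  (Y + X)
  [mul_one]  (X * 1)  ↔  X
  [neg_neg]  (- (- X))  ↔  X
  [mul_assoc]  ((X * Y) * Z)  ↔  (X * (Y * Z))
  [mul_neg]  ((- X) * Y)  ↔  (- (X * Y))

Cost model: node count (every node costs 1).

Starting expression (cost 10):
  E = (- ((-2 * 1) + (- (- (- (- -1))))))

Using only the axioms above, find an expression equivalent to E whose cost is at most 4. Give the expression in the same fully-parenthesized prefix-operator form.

(1) (- (- (- (- -1))))  =[neg_neg →]=  (- (- -1))    ⊢ (- ((-2 * 1) + (- (- -1))))
(2) (-2 * 1)  =[mul_one →]=  -2    ⊢ (- (-2 + (- (- -1))))
(3) (- (- -1))  =[neg_neg →]=  -1    ⊢ cost 4, within 4

(- (-2 + -1))   [cost 4]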